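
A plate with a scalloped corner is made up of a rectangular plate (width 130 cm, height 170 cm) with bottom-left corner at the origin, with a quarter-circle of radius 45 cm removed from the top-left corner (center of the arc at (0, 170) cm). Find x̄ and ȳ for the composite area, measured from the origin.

plate: A = 130 × 170 = 22100.00, centroid at (65.00, 85.00).
removed quarter-circle: A = −¼π·45² = -1590.43, centroid at (19.10, 150.90).
ΣA = 20509.57 cm², ΣAx̄ = 1406125.00 cm³, ΣAȳ = 1638501.68 cm³.
x̄ = 1406125.00/20509.57 = 68.56 cm; ȳ = 1638501.68/20509.57 = 79.89 cm.

x̄ = 68.56 cm, ȳ = 79.89 cm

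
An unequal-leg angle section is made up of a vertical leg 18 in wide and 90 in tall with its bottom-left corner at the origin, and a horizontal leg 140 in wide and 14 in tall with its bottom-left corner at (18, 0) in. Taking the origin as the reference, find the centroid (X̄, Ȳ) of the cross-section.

X̄ = 52.25 in, Ȳ = 24.20 in

vertical leg: A = 18 × 90 = 1620.00, centroid at (9.00, 45.00).
horizontal leg: A = 140 × 14 = 1960.00, centroid at (88.00, 7.00).
ΣA = 3580.00 in², ΣAX̄ = 187060.00 in³, ΣAȲ = 86620.00 in³.
X̄ = 187060.00/3580.00 = 52.25 in; Ȳ = 86620.00/3580.00 = 24.20 in.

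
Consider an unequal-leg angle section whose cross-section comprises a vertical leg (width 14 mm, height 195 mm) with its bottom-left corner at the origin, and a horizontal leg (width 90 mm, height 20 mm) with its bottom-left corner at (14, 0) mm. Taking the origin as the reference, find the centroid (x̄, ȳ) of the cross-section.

vertical leg: A = 14 × 195 = 2730.00, centroid at (7.00, 97.50).
horizontal leg: A = 90 × 20 = 1800.00, centroid at (59.00, 10.00).
ΣA = 4530.00 mm²
ΣAx̄ = (2730.00)(7.00) + (1800.00)(59.00) = 125310.00 mm³
ΣAȳ = (2730.00)(97.50) + (1800.00)(10.00) = 284175.00 mm³
x̄ = 125310.00 / 4530.00 = 27.66 mm
ȳ = 284175.00 / 4530.00 = 62.73 mm

x̄ = 27.66 mm, ȳ = 62.73 mm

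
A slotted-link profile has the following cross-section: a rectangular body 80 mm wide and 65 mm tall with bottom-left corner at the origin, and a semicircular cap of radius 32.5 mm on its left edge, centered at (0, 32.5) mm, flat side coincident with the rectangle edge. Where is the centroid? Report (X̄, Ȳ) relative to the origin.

rectangular body: A = 80 × 65 = 5200.00, centroid at (40.00, 32.50).
semicircular end: A = ½π·32.5² = 1659.15, centroid at (-13.79, 32.50).
ΣA = 6859.15 mm², ΣAX̄ = 185114.58 mm³, ΣAȲ = 222922.49 mm³.
X̄ = 185114.58/6859.15 = 26.99 mm; Ȳ = 222922.49/6859.15 = 32.50 mm.

X̄ = 26.99 mm, Ȳ = 32.50 mm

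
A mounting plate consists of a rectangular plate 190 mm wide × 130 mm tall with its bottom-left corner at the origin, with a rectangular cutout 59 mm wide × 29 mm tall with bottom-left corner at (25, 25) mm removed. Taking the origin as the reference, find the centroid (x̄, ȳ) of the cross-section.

x̄ = 98.01 mm, ȳ = 66.90 mm

Part | A | x̄ᵢ | ȳᵢ | A·x̄ᵢ | A·ȳᵢ
plate | 24700.00 | 95.00 | 65.00 | 2346500.00 | 1605500.00
hole | -1711.00 | 54.50 | 39.50 | -93249.50 | -67584.50
Σ | 22989.00 |  |  | 2253250.50 | 1537915.50
x̄ = 2253250.50 / 22989.00 = 98.01 mm
ȳ = 1537915.50 / 22989.00 = 66.90 mm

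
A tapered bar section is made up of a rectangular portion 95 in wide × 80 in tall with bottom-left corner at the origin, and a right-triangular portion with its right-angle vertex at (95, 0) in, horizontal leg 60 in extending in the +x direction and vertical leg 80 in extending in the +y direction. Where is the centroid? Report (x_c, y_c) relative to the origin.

x_c = 63.70 in, y_c = 36.80 in

Part | A | x̄ᵢ | ȳᵢ | A·x̄ᵢ | A·ȳᵢ
rectangular portion | 7600.00 | 47.50 | 40.00 | 361000.00 | 304000.00
triangular portion | 2400.00 | 115.00 | 26.67 | 276000.00 | 64000.00
Σ | 10000.00 |  |  | 637000.00 | 368000.00
x_c = 637000.00 / 10000.00 = 63.70 in
y_c = 368000.00 / 10000.00 = 36.80 in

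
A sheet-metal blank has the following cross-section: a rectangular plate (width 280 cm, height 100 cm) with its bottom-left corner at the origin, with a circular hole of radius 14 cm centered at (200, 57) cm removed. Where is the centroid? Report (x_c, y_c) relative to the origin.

Part | A | x̄ᵢ | ȳᵢ | A·x̄ᵢ | A·ȳᵢ
plate | 28000.00 | 140.00 | 50.00 | 3920000.00 | 1400000.00
hole | -615.75 | 200.00 | 57.00 | -123150.43 | -35097.87
Σ | 27384.25 |  |  | 3796849.57 | 1364902.13
x_c = 3796849.57 / 27384.25 = 138.65 cm
y_c = 1364902.13 / 27384.25 = 49.84 cm

x_c = 138.65 cm, y_c = 49.84 cm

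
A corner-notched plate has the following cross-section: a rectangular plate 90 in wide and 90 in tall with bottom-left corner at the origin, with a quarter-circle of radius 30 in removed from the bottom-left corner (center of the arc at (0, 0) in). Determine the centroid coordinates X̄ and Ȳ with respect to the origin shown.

X̄ = 48.09 in, Ȳ = 48.09 in

Part | A | x̄ᵢ | ȳᵢ | A·x̄ᵢ | A·ȳᵢ
plate | 8100.00 | 45.00 | 45.00 | 364500.00 | 364500.00
removed quarter-circle | -706.86 | 12.73 | 12.73 | -9000.00 | -9000.00
Σ | 7393.14 |  |  | 355500.00 | 355500.00
X̄ = 355500.00 / 7393.14 = 48.09 in
Ȳ = 355500.00 / 7393.14 = 48.09 in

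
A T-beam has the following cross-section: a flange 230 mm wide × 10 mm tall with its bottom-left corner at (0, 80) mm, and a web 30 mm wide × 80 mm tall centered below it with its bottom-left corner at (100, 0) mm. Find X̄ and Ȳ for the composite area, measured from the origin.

X̄ = 115.00 mm, Ȳ = 62.02 mm

web: A = 30 × 80 = 2400.00, centroid at (115.00, 40.00).
flange: A = 230 × 10 = 2300.00, centroid at (115.00, 85.00).
ΣA = 4700.00 mm²
ΣAX̄ = (2400.00)(115.00) + (2300.00)(115.00) = 540500.00 mm³
ΣAȲ = (2400.00)(40.00) + (2300.00)(85.00) = 291500.00 mm³
X̄ = 540500.00 / 4700.00 = 115.00 mm
Ȳ = 291500.00 / 4700.00 = 62.02 mm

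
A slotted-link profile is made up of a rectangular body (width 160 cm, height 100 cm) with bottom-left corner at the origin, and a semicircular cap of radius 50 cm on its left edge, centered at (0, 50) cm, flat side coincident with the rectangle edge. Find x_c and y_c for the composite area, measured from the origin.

rectangular body: A = 160 × 100 = 16000.00, centroid at (80.00, 50.00).
semicircular end: A = ½π·50² = 3926.99, centroid at (-21.22, 50.00).
ΣA = 19926.99 cm²
ΣAx_c = (16000.00)(80.00) + (3926.99)(-21.22) = 1196666.67 cm³
ΣAy_c = (16000.00)(50.00) + (3926.99)(50.00) = 996349.54 cm³
x_c = 1196666.67 / 19926.99 = 60.05 cm
y_c = 996349.54 / 19926.99 = 50.00 cm

x_c = 60.05 cm, y_c = 50.00 cm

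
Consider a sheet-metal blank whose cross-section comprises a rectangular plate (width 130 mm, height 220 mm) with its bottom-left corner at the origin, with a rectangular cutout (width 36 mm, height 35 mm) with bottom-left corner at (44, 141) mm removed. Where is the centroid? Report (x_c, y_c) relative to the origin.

x_c = 65.14 mm, y_c = 107.76 mm

plate: A = 130 × 220 = 28600.00, centroid at (65.00, 110.00).
hole: A = −(36 × 35) = -1260.00, centroid at (62.00, 158.50).
ΣA = 27340.00 mm², ΣAx_c = 1780880.00 mm³, ΣAy_c = 2946290.00 mm³.
x_c = 1780880.00/27340.00 = 65.14 mm; y_c = 2946290.00/27340.00 = 107.76 mm.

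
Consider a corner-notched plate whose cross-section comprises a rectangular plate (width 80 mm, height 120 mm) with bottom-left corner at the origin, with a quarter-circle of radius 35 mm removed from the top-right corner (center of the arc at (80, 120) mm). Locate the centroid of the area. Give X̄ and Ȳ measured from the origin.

Part | A | x̄ᵢ | ȳᵢ | A·x̄ᵢ | A·ȳᵢ
plate | 9600.00 | 40.00 | 60.00 | 384000.00 | 576000.00
removed quarter-circle | -962.11 | 65.15 | 105.15 | -62677.35 | -101161.86
Σ | 8637.89 |  |  | 321322.65 | 474838.14
X̄ = 321322.65 / 8637.89 = 37.20 mm
Ȳ = 474838.14 / 8637.89 = 54.97 mm

X̄ = 37.20 mm, Ȳ = 54.97 mm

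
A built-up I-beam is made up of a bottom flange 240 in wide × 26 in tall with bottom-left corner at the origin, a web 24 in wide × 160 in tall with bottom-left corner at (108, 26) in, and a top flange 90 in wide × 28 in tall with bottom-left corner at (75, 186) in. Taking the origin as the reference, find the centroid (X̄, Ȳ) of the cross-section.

X̄ = 120.00 in, Ȳ = 78.74 in

Part | A | x̄ᵢ | ȳᵢ | A·x̄ᵢ | A·ȳᵢ
bottom flange | 6240.00 | 120.00 | 13.00 | 748800.00 | 81120.00
web | 3840.00 | 120.00 | 106.00 | 460800.00 | 407040.00
top flange | 2520.00 | 120.00 | 200.00 | 302400.00 | 504000.00
Σ | 12600.00 |  |  | 1512000.00 | 992160.00
X̄ = 1512000.00 / 12600.00 = 120.00 in
Ȳ = 992160.00 / 12600.00 = 78.74 in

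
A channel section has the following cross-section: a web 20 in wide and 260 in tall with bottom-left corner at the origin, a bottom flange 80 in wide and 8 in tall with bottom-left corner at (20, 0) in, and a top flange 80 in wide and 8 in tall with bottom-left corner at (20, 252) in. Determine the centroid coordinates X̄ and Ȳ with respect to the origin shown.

Part | A | x̄ᵢ | ȳᵢ | A·x̄ᵢ | A·ȳᵢ
web | 5200.00 | 10.00 | 130.00 | 52000.00 | 676000.00
bottom flange | 640.00 | 60.00 | 4.00 | 38400.00 | 2560.00
top flange | 640.00 | 60.00 | 256.00 | 38400.00 | 163840.00
Σ | 6480.00 |  |  | 128800.00 | 842400.00
X̄ = 128800.00 / 6480.00 = 19.88 in
Ȳ = 842400.00 / 6480.00 = 130.00 in

X̄ = 19.88 in, Ȳ = 130.00 in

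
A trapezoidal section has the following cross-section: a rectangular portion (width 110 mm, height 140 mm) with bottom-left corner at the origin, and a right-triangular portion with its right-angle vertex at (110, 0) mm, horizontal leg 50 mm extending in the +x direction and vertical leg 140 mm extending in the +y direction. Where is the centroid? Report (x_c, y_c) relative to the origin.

x_c = 68.27 mm, y_c = 65.68 mm

Part | A | x̄ᵢ | ȳᵢ | A·x̄ᵢ | A·ȳᵢ
rectangular portion | 15400.00 | 55.00 | 70.00 | 847000.00 | 1078000.00
triangular portion | 3500.00 | 126.67 | 46.67 | 443333.33 | 163333.33
Σ | 18900.00 |  |  | 1290333.33 | 1241333.33
x_c = 1290333.33 / 18900.00 = 68.27 mm
y_c = 1241333.33 / 18900.00 = 65.68 mm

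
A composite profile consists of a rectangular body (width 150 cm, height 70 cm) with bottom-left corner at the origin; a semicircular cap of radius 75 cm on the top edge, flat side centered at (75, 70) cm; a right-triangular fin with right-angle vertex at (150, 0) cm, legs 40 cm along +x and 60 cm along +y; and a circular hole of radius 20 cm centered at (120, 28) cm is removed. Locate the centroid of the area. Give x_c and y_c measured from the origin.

x_c = 77.57 cm, y_c = 65.15 cm

rectangular body: A = 150 × 70 = 10500.00, centroid at (75.00, 35.00).
semicircular top: A = ½π·75² = 8835.73, centroid at (75.00, 101.83).
triangular fin: A = ½·40·60 = 1200.00, centroid at (163.33, 20.00).
hole: A = −π·20² = -1256.64, centroid at (120.00, 28.00).
ΣA = 19279.09 cm²
ΣAx_c = (10500.00)(75.00) + (8835.73)(75.00) + (1200.00)(163.33) + (-1256.64)(120.00) = 1495383.25 cm³
ΣAy_c = (10500.00)(35.00) + (8835.73)(101.83) + (1200.00)(20.00) + (-1256.64)(28.00) = 1256065.22 cm³
x_c = 1495383.25 / 19279.09 = 77.57 cm
y_c = 1256065.22 / 19279.09 = 65.15 cm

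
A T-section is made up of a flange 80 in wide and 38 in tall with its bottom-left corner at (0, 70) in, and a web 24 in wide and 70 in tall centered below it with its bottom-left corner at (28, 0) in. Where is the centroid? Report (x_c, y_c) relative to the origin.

web: A = 24 × 70 = 1680.00, centroid at (40.00, 35.00).
flange: A = 80 × 38 = 3040.00, centroid at (40.00, 89.00).
ΣA = 4720.00 in²
ΣAx_c = (1680.00)(40.00) + (3040.00)(40.00) = 188800.00 in³
ΣAy_c = (1680.00)(35.00) + (3040.00)(89.00) = 329360.00 in³
x_c = 188800.00 / 4720.00 = 40.00 in
y_c = 329360.00 / 4720.00 = 69.78 in

x_c = 40.00 in, y_c = 69.78 in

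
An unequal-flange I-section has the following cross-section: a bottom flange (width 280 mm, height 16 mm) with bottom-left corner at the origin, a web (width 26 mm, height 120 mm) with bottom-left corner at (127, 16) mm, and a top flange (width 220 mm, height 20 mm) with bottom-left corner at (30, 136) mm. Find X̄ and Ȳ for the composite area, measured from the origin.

X̄ = 140.00 mm, Ȳ = 76.28 mm

bottom flange: A = 280 × 16 = 4480.00, centroid at (140.00, 8.00).
web: A = 26 × 120 = 3120.00, centroid at (140.00, 76.00).
top flange: A = 220 × 20 = 4400.00, centroid at (140.00, 146.00).
ΣA = 12000.00 mm²
ΣAX̄ = (4480.00)(140.00) + (3120.00)(140.00) + (4400.00)(140.00) = 1680000.00 mm³
ΣAȲ = (4480.00)(8.00) + (3120.00)(76.00) + (4400.00)(146.00) = 915360.00 mm³
X̄ = 1680000.00 / 12000.00 = 140.00 mm
Ȳ = 915360.00 / 12000.00 = 76.28 mm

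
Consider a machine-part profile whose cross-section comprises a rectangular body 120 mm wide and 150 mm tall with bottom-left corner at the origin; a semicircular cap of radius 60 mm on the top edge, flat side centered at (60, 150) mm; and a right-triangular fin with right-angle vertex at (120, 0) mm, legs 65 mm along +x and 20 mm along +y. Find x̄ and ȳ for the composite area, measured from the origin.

x̄ = 62.18 mm, ȳ = 96.55 mm

rectangular body: A = 120 × 150 = 18000.00, centroid at (60.00, 75.00).
semicircular top: A = ½π·60² = 5654.87, centroid at (60.00, 175.46).
triangular fin: A = ½·65·20 = 650.00, centroid at (141.67, 6.67).
ΣA = 24304.87 mm², ΣAx̄ = 1511375.34 mm³, ΣAȳ = 2346563.35 mm³.
x̄ = 1511375.34/24304.87 = 62.18 mm; ȳ = 2346563.35/24304.87 = 96.55 mm.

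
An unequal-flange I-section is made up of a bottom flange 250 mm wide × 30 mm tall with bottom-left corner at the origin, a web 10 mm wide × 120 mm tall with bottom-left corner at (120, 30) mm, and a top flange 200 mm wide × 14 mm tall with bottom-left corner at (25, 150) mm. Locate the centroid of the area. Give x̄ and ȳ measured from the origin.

x̄ = 125.00 mm, ȳ = 57.40 mm

bottom flange: A = 250 × 30 = 7500.00, centroid at (125.00, 15.00).
web: A = 10 × 120 = 1200.00, centroid at (125.00, 90.00).
top flange: A = 200 × 14 = 2800.00, centroid at (125.00, 157.00).
ΣA = 11500.00 mm²
ΣAx̄ = (7500.00)(125.00) + (1200.00)(125.00) + (2800.00)(125.00) = 1437500.00 mm³
ΣAȳ = (7500.00)(15.00) + (1200.00)(90.00) + (2800.00)(157.00) = 660100.00 mm³
x̄ = 1437500.00 / 11500.00 = 125.00 mm
ȳ = 660100.00 / 11500.00 = 57.40 mm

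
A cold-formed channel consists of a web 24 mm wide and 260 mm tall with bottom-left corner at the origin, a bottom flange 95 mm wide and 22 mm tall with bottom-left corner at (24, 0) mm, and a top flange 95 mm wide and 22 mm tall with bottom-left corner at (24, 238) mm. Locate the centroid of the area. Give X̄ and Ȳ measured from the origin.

Part | A | x̄ᵢ | ȳᵢ | A·x̄ᵢ | A·ȳᵢ
web | 6240.00 | 12.00 | 130.00 | 74880.00 | 811200.00
bottom flange | 2090.00 | 71.50 | 11.00 | 149435.00 | 22990.00
top flange | 2090.00 | 71.50 | 249.00 | 149435.00 | 520410.00
Σ | 10420.00 |  |  | 373750.00 | 1354600.00
X̄ = 373750.00 / 10420.00 = 35.87 mm
Ȳ = 1354600.00 / 10420.00 = 130.00 mm

X̄ = 35.87 mm, Ȳ = 130.00 mm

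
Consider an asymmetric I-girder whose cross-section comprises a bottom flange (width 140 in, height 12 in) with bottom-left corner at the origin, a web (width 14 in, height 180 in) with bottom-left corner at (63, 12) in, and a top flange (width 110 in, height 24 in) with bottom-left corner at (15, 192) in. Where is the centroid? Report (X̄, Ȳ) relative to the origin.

bottom flange: A = 140 × 12 = 1680.00, centroid at (70.00, 6.00).
web: A = 14 × 180 = 2520.00, centroid at (70.00, 102.00).
top flange: A = 110 × 24 = 2640.00, centroid at (70.00, 204.00).
ΣA = 6840.00 in², ΣAX̄ = 478800.00 in³, ΣAȲ = 805680.00 in³.
X̄ = 478800.00/6840.00 = 70.00 in; Ȳ = 805680.00/6840.00 = 117.79 in.

X̄ = 70.00 in, Ȳ = 117.79 in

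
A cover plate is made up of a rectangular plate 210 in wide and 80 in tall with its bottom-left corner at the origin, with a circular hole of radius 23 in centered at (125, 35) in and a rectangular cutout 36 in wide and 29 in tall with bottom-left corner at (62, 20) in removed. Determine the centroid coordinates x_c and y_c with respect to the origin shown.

x_c = 104.49 in, y_c = 41.00 in

plate: A = 210 × 80 = 16800.00, centroid at (105.00, 40.00).
hole 1: A = −π·23² = -1661.90, centroid at (125.00, 35.00).
hole 2: A = −(36 × 29) = -1044.00, centroid at (80.00, 34.50).
ΣA = 14094.10 in², ΣAx_c = 1472742.19 in³, ΣAy_c = 577815.41 in³.
x_c = 1472742.19/14094.10 = 104.49 in; y_c = 577815.41/14094.10 = 41.00 in.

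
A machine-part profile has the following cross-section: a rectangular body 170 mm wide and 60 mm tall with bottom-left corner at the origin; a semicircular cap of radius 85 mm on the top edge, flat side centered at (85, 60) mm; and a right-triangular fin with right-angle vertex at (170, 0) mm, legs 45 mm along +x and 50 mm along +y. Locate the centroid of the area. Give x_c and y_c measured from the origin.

x_c = 89.96 mm, y_c = 62.41 mm

rectangular body: A = 170 × 60 = 10200.00, centroid at (85.00, 30.00).
semicircular top: A = ½π·85² = 11349.00, centroid at (85.00, 96.08).
triangular fin: A = ½·45·50 = 1125.00, centroid at (185.00, 16.67).
ΣA = 22674.00 mm², ΣAx_c = 2039790.29 mm³, ΣAy_c = 1415106.87 mm³.
x_c = 2039790.29/22674.00 = 89.96 mm; y_c = 1415106.87/22674.00 = 62.41 mm.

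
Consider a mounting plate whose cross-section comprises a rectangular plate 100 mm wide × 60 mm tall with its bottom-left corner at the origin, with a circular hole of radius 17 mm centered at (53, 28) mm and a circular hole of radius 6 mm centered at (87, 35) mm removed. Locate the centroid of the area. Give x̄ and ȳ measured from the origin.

x̄ = 48.61 mm, ȳ = 30.25 mm

plate: A = 100 × 60 = 6000.00, centroid at (50.00, 30.00).
hole 1: A = −π·17² = -907.92, centroid at (53.00, 28.00).
hole 2: A = −π·6² = -113.10, centroid at (87.00, 35.00).
ΣA = 4978.98 mm²
ΣAx̄ = (6000.00)(50.00) + (-907.92)(53.00) + (-113.10)(87.00) = 242040.76 mm³
ΣAȳ = (6000.00)(30.00) + (-907.92)(28.00) + (-113.10)(35.00) = 150619.83 mm³
x̄ = 242040.76 / 4978.98 = 48.61 mm
ȳ = 150619.83 / 4978.98 = 30.25 mm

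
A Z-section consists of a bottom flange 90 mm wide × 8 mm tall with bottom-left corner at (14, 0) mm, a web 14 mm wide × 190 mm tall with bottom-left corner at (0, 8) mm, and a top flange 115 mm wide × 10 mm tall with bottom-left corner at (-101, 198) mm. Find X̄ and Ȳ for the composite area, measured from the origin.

X̄ = 2.44 mm, Ȳ = 112.65 mm

bottom flange: A = 90 × 8 = 720.00, centroid at (59.00, 4.00).
web: A = 14 × 190 = 2660.00, centroid at (7.00, 103.00).
top flange: A = 115 × 10 = 1150.00, centroid at (-43.50, 203.00).
ΣA = 4530.00 mm²
ΣAX̄ = (720.00)(59.00) + (2660.00)(7.00) + (1150.00)(-43.50) = 11075.00 mm³
ΣAȲ = (720.00)(4.00) + (2660.00)(103.00) + (1150.00)(203.00) = 510310.00 mm³
X̄ = 11075.00 / 4530.00 = 2.44 mm
Ȳ = 510310.00 / 4530.00 = 112.65 mm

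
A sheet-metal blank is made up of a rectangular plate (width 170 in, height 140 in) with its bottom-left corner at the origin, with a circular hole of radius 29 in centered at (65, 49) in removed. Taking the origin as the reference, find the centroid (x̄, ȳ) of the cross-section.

x̄ = 87.50 in, ȳ = 72.62 in

plate: A = 170 × 140 = 23800.00, centroid at (85.00, 70.00).
hole: A = −π·29² = -2642.08, centroid at (65.00, 49.00).
ΣA = 21157.92 in², ΣAx̄ = 1851264.84 in³, ΣAȳ = 1536538.11 in³.
x̄ = 1851264.84/21157.92 = 87.50 in; ȳ = 1536538.11/21157.92 = 72.62 in.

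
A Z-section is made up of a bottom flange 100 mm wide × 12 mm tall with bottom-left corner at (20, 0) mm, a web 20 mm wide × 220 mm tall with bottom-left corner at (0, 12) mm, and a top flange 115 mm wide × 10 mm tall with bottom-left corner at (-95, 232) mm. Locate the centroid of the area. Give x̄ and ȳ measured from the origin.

x̄ = 12.57 mm, ȳ = 120.97 mm

bottom flange: A = 100 × 12 = 1200.00, centroid at (70.00, 6.00).
web: A = 20 × 220 = 4400.00, centroid at (10.00, 122.00).
top flange: A = 115 × 10 = 1150.00, centroid at (-37.50, 237.00).
ΣA = 6750.00 mm², ΣAx̄ = 84875.00 mm³, ΣAȳ = 816550.00 mm³.
x̄ = 84875.00/6750.00 = 12.57 mm; ȳ = 816550.00/6750.00 = 120.97 mm.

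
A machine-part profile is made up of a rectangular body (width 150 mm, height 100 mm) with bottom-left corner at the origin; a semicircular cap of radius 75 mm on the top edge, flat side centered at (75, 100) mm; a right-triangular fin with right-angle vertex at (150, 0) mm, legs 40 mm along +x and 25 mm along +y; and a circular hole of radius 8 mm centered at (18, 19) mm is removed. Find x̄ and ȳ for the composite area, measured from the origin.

rectangular body: A = 150 × 100 = 15000.00, centroid at (75.00, 50.00).
semicircular top: A = ½π·75² = 8835.73, centroid at (75.00, 131.83).
triangular fin: A = ½·40·25 = 500.00, centroid at (163.33, 8.33).
hole: A = −π·8² = -201.06, centroid at (18.00, 19.00).
ΣA = 24134.67 mm²
ΣAx̄ = (15000.00)(75.00) + (8835.73)(75.00) + (500.00)(163.33) + (-201.06)(18.00) = 1865727.25 mm³
ΣAȳ = (15000.00)(50.00) + (8835.73)(131.83) + (500.00)(8.33) + (-201.06)(19.00) = 1915169.42 mm³
x̄ = 1865727.25 / 24134.67 = 77.30 mm
ȳ = 1915169.42 / 24134.67 = 79.35 mm

x̄ = 77.30 mm, ȳ = 79.35 mm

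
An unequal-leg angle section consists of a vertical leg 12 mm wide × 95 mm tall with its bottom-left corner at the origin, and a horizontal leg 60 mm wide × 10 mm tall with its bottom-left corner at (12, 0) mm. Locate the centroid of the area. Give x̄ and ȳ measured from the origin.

x̄ = 18.41 mm, ȳ = 32.84 mm

vertical leg: A = 12 × 95 = 1140.00, centroid at (6.00, 47.50).
horizontal leg: A = 60 × 10 = 600.00, centroid at (42.00, 5.00).
ΣA = 1740.00 mm²
ΣAx̄ = (1140.00)(6.00) + (600.00)(42.00) = 32040.00 mm³
ΣAȳ = (1140.00)(47.50) + (600.00)(5.00) = 57150.00 mm³
x̄ = 32040.00 / 1740.00 = 18.41 mm
ȳ = 57150.00 / 1740.00 = 32.84 mm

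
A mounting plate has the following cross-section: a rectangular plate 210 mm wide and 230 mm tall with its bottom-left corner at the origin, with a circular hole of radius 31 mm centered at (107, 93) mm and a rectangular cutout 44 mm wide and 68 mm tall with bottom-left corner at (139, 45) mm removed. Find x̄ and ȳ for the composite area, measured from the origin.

x̄ = 100.90 mm, ȳ = 119.12 mm

plate: A = 210 × 230 = 48300.00, centroid at (105.00, 115.00).
hole 1: A = −π·31² = -3019.07, centroid at (107.00, 93.00).
hole 2: A = −(44 × 68) = -2992.00, centroid at (161.00, 79.00).
ΣA = 42288.93 mm²
ΣAx̄ = (48300.00)(105.00) + (-3019.07)(107.00) + (-2992.00)(161.00) = 4266747.45 mm³
ΣAȳ = (48300.00)(115.00) + (-3019.07)(93.00) + (-2992.00)(79.00) = 5037358.44 mm³
x̄ = 4266747.45 / 42288.93 = 100.90 mm
ȳ = 5037358.44 / 42288.93 = 119.12 mm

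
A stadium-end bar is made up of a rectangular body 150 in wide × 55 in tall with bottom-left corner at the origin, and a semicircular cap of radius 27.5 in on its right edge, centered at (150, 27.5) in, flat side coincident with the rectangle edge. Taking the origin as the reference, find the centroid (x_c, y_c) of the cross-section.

rectangular body: A = 150 × 55 = 8250.00, centroid at (75.00, 27.50).
semicircular end: A = ½π·27.5² = 1187.91, centroid at (161.67, 27.50).
ΣA = 9437.91 in²
ΣAx_c = (8250.00)(75.00) + (1187.91)(161.67) = 810801.79 in³
ΣAy_c = (8250.00)(27.50) + (1187.91)(27.50) = 259542.65 in³
x_c = 810801.79 / 9437.91 = 85.91 in
y_c = 259542.65 / 9437.91 = 27.50 in

x_c = 85.91 in, y_c = 27.50 in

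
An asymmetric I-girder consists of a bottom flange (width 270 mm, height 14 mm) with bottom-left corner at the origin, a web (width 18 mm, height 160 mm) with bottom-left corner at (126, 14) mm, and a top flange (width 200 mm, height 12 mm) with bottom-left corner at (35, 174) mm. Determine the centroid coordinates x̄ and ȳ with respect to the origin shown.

bottom flange: A = 270 × 14 = 3780.00, centroid at (135.00, 7.00).
web: A = 18 × 160 = 2880.00, centroid at (135.00, 94.00).
top flange: A = 200 × 12 = 2400.00, centroid at (135.00, 180.00).
ΣA = 9060.00 mm², ΣAx̄ = 1223100.00 mm³, ΣAȳ = 729180.00 mm³.
x̄ = 1223100.00/9060.00 = 135.00 mm; ȳ = 729180.00/9060.00 = 80.48 mm.

x̄ = 135.00 mm, ȳ = 80.48 mm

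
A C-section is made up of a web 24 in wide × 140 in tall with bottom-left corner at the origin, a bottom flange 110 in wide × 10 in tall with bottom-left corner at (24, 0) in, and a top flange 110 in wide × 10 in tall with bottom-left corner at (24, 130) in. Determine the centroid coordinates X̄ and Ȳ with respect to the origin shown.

web: A = 24 × 140 = 3360.00, centroid at (12.00, 70.00).
bottom flange: A = 110 × 10 = 1100.00, centroid at (79.00, 5.00).
top flange: A = 110 × 10 = 1100.00, centroid at (79.00, 135.00).
ΣA = 5560.00 in², ΣAX̄ = 214120.00 in³, ΣAȲ = 389200.00 in³.
X̄ = 214120.00/5560.00 = 38.51 in; Ȳ = 389200.00/5560.00 = 70.00 in.

X̄ = 38.51 in, Ȳ = 70.00 in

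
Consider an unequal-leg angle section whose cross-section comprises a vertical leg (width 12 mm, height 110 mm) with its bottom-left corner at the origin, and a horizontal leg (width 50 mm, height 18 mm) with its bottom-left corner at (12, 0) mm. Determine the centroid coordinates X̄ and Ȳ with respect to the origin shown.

vertical leg: A = 12 × 110 = 1320.00, centroid at (6.00, 55.00).
horizontal leg: A = 50 × 18 = 900.00, centroid at (37.00, 9.00).
ΣA = 2220.00 mm²
ΣAX̄ = (1320.00)(6.00) + (900.00)(37.00) = 41220.00 mm³
ΣAȲ = (1320.00)(55.00) + (900.00)(9.00) = 80700.00 mm³
X̄ = 41220.00 / 2220.00 = 18.57 mm
Ȳ = 80700.00 / 2220.00 = 36.35 mm

X̄ = 18.57 mm, Ȳ = 36.35 mm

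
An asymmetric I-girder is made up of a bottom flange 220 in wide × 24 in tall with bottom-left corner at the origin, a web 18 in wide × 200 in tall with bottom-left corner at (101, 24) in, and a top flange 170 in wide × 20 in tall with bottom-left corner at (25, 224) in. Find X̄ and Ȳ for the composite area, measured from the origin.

X̄ = 110.00 in, Ȳ = 106.30 in

bottom flange: A = 220 × 24 = 5280.00, centroid at (110.00, 12.00).
web: A = 18 × 200 = 3600.00, centroid at (110.00, 124.00).
top flange: A = 170 × 20 = 3400.00, centroid at (110.00, 234.00).
ΣA = 12280.00 in²
ΣAX̄ = (5280.00)(110.00) + (3600.00)(110.00) + (3400.00)(110.00) = 1350800.00 in³
ΣAȲ = (5280.00)(12.00) + (3600.00)(124.00) + (3400.00)(234.00) = 1305360.00 in³
X̄ = 1350800.00 / 12280.00 = 110.00 in
Ȳ = 1305360.00 / 12280.00 = 106.30 in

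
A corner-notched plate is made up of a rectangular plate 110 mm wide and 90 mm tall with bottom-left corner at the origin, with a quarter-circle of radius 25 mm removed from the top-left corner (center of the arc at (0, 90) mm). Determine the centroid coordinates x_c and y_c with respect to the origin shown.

x_c = 57.32 mm, y_c = 43.21 mm

plate: A = 110 × 90 = 9900.00, centroid at (55.00, 45.00).
removed quarter-circle: A = −¼π·25² = -490.87, centroid at (10.61, 79.39).
ΣA = 9409.13 mm²
ΣAx_c = (9900.00)(55.00) + (-490.87)(10.61) = 539291.67 mm³
ΣAy_c = (9900.00)(45.00) + (-490.87)(79.39) = 406529.69 mm³
x_c = 539291.67 / 9409.13 = 57.32 mm
y_c = 406529.69 / 9409.13 = 43.21 mm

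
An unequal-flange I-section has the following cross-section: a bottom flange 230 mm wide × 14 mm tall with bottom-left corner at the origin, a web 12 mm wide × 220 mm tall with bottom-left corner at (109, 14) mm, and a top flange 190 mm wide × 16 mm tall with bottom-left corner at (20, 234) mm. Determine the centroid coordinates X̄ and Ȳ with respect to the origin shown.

X̄ = 115.00 mm, Ȳ = 121.98 mm

bottom flange: A = 230 × 14 = 3220.00, centroid at (115.00, 7.00).
web: A = 12 × 220 = 2640.00, centroid at (115.00, 124.00).
top flange: A = 190 × 16 = 3040.00, centroid at (115.00, 242.00).
ΣA = 8900.00 mm², ΣAX̄ = 1023500.00 mm³, ΣAȲ = 1085580.00 mm³.
X̄ = 1023500.00/8900.00 = 115.00 mm; Ȳ = 1085580.00/8900.00 = 121.98 mm.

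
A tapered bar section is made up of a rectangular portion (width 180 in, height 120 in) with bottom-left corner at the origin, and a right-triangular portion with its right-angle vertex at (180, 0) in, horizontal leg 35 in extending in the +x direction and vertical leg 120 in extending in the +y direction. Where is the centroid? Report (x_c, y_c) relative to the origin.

rectangular portion: A = 180 × 120 = 21600.00, centroid at (90.00, 60.00).
triangular portion: A = ½·35·120 = 2100.00, centroid at (191.67, 40.00).
ΣA = 23700.00 in², ΣAx_c = 2346500.00 in³, ΣAy_c = 1380000.00 in³.
x_c = 2346500.00/23700.00 = 99.01 in; y_c = 1380000.00/23700.00 = 58.23 in.

x_c = 99.01 in, y_c = 58.23 in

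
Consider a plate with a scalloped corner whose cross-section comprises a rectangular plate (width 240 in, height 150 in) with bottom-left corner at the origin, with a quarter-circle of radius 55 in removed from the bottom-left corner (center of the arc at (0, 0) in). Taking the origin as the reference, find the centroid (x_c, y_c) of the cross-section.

x_c = 126.83 in, y_c = 78.65 in

Part | A | x̄ᵢ | ȳᵢ | A·x̄ᵢ | A·ȳᵢ
plate | 36000.00 | 120.00 | 75.00 | 4320000.00 | 2700000.00
removed quarter-circle | -2375.83 | 23.34 | 23.34 | -55458.33 | -55458.33
Σ | 33624.17 |  |  | 4264541.67 | 2644541.67
x_c = 4264541.67 / 33624.17 = 126.83 in
y_c = 2644541.67 / 33624.17 = 78.65 in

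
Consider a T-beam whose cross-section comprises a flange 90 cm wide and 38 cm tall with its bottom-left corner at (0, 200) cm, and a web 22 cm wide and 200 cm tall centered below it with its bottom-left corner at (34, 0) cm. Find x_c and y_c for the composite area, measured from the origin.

x_c = 45.00 cm, y_c = 152.04 cm

Part | A | x̄ᵢ | ȳᵢ | A·x̄ᵢ | A·ȳᵢ
web | 4400.00 | 45.00 | 100.00 | 198000.00 | 440000.00
flange | 3420.00 | 45.00 | 219.00 | 153900.00 | 748980.00
Σ | 7820.00 |  |  | 351900.00 | 1188980.00
x_c = 351900.00 / 7820.00 = 45.00 cm
y_c = 1188980.00 / 7820.00 = 152.04 cm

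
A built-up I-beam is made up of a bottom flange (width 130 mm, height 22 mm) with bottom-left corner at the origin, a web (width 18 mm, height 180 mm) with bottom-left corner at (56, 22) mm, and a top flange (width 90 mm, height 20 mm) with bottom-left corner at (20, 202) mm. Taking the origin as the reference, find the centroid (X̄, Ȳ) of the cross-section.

bottom flange: A = 130 × 22 = 2860.00, centroid at (65.00, 11.00).
web: A = 18 × 180 = 3240.00, centroid at (65.00, 112.00).
top flange: A = 90 × 20 = 1800.00, centroid at (65.00, 212.00).
ΣA = 7900.00 mm²
ΣAX̄ = (2860.00)(65.00) + (3240.00)(65.00) + (1800.00)(65.00) = 513500.00 mm³
ΣAȲ = (2860.00)(11.00) + (3240.00)(112.00) + (1800.00)(212.00) = 775940.00 mm³
X̄ = 513500.00 / 7900.00 = 65.00 mm
Ȳ = 775940.00 / 7900.00 = 98.22 mm

X̄ = 65.00 mm, Ȳ = 98.22 mm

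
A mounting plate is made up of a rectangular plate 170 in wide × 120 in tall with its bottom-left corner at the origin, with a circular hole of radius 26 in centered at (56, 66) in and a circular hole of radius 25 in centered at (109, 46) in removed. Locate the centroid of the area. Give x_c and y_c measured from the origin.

x_c = 85.89 in, y_c = 60.90 in

Part | A | x̄ᵢ | ȳᵢ | A·x̄ᵢ | A·ȳᵢ
plate | 20400.00 | 85.00 | 60.00 | 1734000.00 | 1224000.00
hole 1 | -2123.72 | 56.00 | 66.00 | -118928.13 | -140165.30
hole 2 | -1963.50 | 109.00 | 46.00 | -214021.00 | -90320.79
Σ | 16312.79 |  |  | 1401050.87 | 993513.91
x_c = 1401050.87 / 16312.79 = 85.89 in
y_c = 993513.91 / 16312.79 = 60.90 in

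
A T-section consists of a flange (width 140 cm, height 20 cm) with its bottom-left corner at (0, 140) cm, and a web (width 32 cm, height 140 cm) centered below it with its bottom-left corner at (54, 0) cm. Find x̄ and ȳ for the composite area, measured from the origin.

Part | A | x̄ᵢ | ȳᵢ | A·x̄ᵢ | A·ȳᵢ
web | 4480.00 | 70.00 | 70.00 | 313600.00 | 313600.00
flange | 2800.00 | 70.00 | 150.00 | 196000.00 | 420000.00
Σ | 7280.00 |  |  | 509600.00 | 733600.00
x̄ = 509600.00 / 7280.00 = 70.00 cm
ȳ = 733600.00 / 7280.00 = 100.77 cm

x̄ = 70.00 cm, ȳ = 100.77 cm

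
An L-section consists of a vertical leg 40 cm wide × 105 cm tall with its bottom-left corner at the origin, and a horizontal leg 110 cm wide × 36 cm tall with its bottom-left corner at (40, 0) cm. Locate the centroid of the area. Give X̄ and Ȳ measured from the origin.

X̄ = 56.40 cm, Ȳ = 35.76 cm

vertical leg: A = 40 × 105 = 4200.00, centroid at (20.00, 52.50).
horizontal leg: A = 110 × 36 = 3960.00, centroid at (95.00, 18.00).
ΣA = 8160.00 cm²
ΣAX̄ = (4200.00)(20.00) + (3960.00)(95.00) = 460200.00 cm³
ΣAȲ = (4200.00)(52.50) + (3960.00)(18.00) = 291780.00 cm³
X̄ = 460200.00 / 8160.00 = 56.40 cm
Ȳ = 291780.00 / 8160.00 = 35.76 cm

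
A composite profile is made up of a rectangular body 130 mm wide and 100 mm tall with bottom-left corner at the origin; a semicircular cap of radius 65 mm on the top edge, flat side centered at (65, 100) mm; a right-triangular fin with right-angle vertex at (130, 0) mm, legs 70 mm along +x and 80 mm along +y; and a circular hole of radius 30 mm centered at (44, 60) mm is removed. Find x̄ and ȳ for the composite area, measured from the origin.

x̄ = 80.64 mm, ȳ = 71.49 mm

Part | A | x̄ᵢ | ȳᵢ | A·x̄ᵢ | A·ȳᵢ
rectangular body | 13000.00 | 65.00 | 50.00 | 845000.00 | 650000.00
semicircular top | 6636.61 | 65.00 | 127.59 | 431379.94 | 846744.78
triangular fin | 2800.00 | 153.33 | 26.67 | 429333.33 | 74666.67
hole | -2827.43 | 44.00 | 60.00 | -124407.07 | -169646.00
Σ | 19609.18 |  |  | 1581306.21 | 1401765.44
x̄ = 1581306.21 / 19609.18 = 80.64 mm
ȳ = 1401765.44 / 19609.18 = 71.49 mm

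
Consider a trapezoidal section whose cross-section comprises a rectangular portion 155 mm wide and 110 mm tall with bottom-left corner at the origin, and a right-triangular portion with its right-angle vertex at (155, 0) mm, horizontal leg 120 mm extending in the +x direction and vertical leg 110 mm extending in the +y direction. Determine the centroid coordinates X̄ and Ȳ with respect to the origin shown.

rectangular portion: A = 155 × 110 = 17050.00, centroid at (77.50, 55.00).
triangular portion: A = ½·120·110 = 6600.00, centroid at (195.00, 36.67).
ΣA = 23650.00 mm², ΣAX̄ = 2608375.00 mm³, ΣAȲ = 1179750.00 mm³.
X̄ = 2608375.00/23650.00 = 110.29 mm; Ȳ = 1179750.00/23650.00 = 49.88 mm.

X̄ = 110.29 mm, Ȳ = 49.88 mm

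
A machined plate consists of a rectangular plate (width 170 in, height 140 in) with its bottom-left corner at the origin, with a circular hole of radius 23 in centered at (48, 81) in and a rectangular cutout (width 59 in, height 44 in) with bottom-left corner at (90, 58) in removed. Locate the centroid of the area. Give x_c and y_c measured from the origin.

x_c = 83.56 in, y_c = 67.74 in

plate: A = 170 × 140 = 23800.00, centroid at (85.00, 70.00).
hole 1: A = −π·23² = -1661.90, centroid at (48.00, 81.00).
hole 2: A = −(59 × 44) = -2596.00, centroid at (119.50, 80.00).
ΣA = 19542.10 in²
ΣAx_c = (23800.00)(85.00) + (-1661.90)(48.00) + (-2596.00)(119.50) = 1633006.68 in³
ΣAy_c = (23800.00)(70.00) + (-1661.90)(81.00) + (-2596.00)(80.00) = 1323705.90 in³
x_c = 1633006.68 / 19542.10 = 83.56 in
y_c = 1323705.90 / 19542.10 = 67.74 in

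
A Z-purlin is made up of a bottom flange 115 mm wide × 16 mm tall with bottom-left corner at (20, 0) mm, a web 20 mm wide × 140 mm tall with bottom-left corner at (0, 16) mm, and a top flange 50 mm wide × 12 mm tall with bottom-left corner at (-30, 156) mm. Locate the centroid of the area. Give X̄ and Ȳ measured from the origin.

X̄ = 31.98 mm, Ȳ = 67.31 mm

Part | A | x̄ᵢ | ȳᵢ | A·x̄ᵢ | A·ȳᵢ
bottom flange | 1840.00 | 77.50 | 8.00 | 142600.00 | 14720.00
web | 2800.00 | 10.00 | 86.00 | 28000.00 | 240800.00
top flange | 600.00 | -5.00 | 162.00 | -3000.00 | 97200.00
Σ | 5240.00 |  |  | 167600.00 | 352720.00
X̄ = 167600.00 / 5240.00 = 31.98 mm
Ȳ = 352720.00 / 5240.00 = 67.31 mm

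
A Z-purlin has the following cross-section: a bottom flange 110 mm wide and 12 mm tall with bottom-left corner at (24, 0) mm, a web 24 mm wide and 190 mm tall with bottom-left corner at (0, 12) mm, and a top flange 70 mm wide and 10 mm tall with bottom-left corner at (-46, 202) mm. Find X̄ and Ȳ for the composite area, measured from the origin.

bottom flange: A = 110 × 12 = 1320.00, centroid at (79.00, 6.00).
web: A = 24 × 190 = 4560.00, centroid at (12.00, 107.00).
top flange: A = 70 × 10 = 700.00, centroid at (-11.00, 207.00).
ΣA = 6580.00 mm², ΣAX̄ = 151300.00 mm³, ΣAȲ = 640740.00 mm³.
X̄ = 151300.00/6580.00 = 22.99 mm; Ȳ = 640740.00/6580.00 = 97.38 mm.

X̄ = 22.99 mm, Ȳ = 97.38 mm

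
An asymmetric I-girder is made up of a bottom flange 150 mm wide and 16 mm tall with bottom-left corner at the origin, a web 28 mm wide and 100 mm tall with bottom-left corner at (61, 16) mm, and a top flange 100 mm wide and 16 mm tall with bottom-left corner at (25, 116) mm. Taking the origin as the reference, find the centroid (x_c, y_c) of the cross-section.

x_c = 75.00 mm, y_c = 59.18 mm

bottom flange: A = 150 × 16 = 2400.00, centroid at (75.00, 8.00).
web: A = 28 × 100 = 2800.00, centroid at (75.00, 66.00).
top flange: A = 100 × 16 = 1600.00, centroid at (75.00, 124.00).
ΣA = 6800.00 mm², ΣAx_c = 510000.00 mm³, ΣAy_c = 402400.00 mm³.
x_c = 510000.00/6800.00 = 75.00 mm; y_c = 402400.00/6800.00 = 59.18 mm.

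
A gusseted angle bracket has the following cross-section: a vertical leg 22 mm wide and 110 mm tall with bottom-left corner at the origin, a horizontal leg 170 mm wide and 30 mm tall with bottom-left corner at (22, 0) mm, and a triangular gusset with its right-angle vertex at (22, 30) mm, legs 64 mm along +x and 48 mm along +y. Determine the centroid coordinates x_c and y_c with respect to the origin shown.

x_c = 70.55 mm, y_c = 30.95 mm

Part | A | x̄ᵢ | ȳᵢ | A·x̄ᵢ | A·ȳᵢ
vertical leg | 2420.00 | 11.00 | 55.00 | 26620.00 | 133100.00
horizontal leg | 5100.00 | 107.00 | 15.00 | 545700.00 | 76500.00
gusset | 1536.00 | 43.33 | 46.00 | 66560.00 | 70656.00
Σ | 9056.00 |  |  | 638880.00 | 280256.00
x_c = 638880.00 / 9056.00 = 70.55 mm
y_c = 280256.00 / 9056.00 = 30.95 mm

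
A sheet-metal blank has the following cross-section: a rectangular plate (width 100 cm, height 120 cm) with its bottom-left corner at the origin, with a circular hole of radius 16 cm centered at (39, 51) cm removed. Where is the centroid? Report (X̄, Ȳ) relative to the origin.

Part | A | x̄ᵢ | ȳᵢ | A·x̄ᵢ | A·ȳᵢ
plate | 12000.00 | 50.00 | 60.00 | 600000.00 | 720000.00
hole | -804.25 | 39.00 | 51.00 | -31365.66 | -41016.63
Σ | 11195.75 |  |  | 568634.34 | 678983.37
X̄ = 568634.34 / 11195.75 = 50.79 cm
Ȳ = 678983.37 / 11195.75 = 60.65 cm

X̄ = 50.79 cm, Ȳ = 60.65 cm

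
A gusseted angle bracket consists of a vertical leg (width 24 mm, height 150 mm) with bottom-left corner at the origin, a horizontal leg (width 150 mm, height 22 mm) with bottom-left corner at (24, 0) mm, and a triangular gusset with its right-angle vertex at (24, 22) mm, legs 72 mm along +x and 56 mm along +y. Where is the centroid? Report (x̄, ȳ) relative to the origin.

vertical leg: A = 24 × 150 = 3600.00, centroid at (12.00, 75.00).
horizontal leg: A = 150 × 22 = 3300.00, centroid at (99.00, 11.00).
gusset: A = ½·72·56 = 2016.00, centroid at (48.00, 40.67).
ΣA = 8916.00 mm², ΣAx̄ = 466668.00 mm³, ΣAȳ = 388284.00 mm³.
x̄ = 466668.00/8916.00 = 52.34 mm; ȳ = 388284.00/8916.00 = 43.55 mm.

x̄ = 52.34 mm, ȳ = 43.55 mm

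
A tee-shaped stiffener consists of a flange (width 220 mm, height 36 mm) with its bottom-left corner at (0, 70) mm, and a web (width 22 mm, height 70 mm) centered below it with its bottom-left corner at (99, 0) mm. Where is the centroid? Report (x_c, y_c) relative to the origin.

web: A = 22 × 70 = 1540.00, centroid at (110.00, 35.00).
flange: A = 220 × 36 = 7920.00, centroid at (110.00, 88.00).
ΣA = 9460.00 mm²
ΣAx_c = (1540.00)(110.00) + (7920.00)(110.00) = 1040600.00 mm³
ΣAy_c = (1540.00)(35.00) + (7920.00)(88.00) = 750860.00 mm³
x_c = 1040600.00 / 9460.00 = 110.00 mm
y_c = 750860.00 / 9460.00 = 79.37 mm

x_c = 110.00 mm, y_c = 79.37 mm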